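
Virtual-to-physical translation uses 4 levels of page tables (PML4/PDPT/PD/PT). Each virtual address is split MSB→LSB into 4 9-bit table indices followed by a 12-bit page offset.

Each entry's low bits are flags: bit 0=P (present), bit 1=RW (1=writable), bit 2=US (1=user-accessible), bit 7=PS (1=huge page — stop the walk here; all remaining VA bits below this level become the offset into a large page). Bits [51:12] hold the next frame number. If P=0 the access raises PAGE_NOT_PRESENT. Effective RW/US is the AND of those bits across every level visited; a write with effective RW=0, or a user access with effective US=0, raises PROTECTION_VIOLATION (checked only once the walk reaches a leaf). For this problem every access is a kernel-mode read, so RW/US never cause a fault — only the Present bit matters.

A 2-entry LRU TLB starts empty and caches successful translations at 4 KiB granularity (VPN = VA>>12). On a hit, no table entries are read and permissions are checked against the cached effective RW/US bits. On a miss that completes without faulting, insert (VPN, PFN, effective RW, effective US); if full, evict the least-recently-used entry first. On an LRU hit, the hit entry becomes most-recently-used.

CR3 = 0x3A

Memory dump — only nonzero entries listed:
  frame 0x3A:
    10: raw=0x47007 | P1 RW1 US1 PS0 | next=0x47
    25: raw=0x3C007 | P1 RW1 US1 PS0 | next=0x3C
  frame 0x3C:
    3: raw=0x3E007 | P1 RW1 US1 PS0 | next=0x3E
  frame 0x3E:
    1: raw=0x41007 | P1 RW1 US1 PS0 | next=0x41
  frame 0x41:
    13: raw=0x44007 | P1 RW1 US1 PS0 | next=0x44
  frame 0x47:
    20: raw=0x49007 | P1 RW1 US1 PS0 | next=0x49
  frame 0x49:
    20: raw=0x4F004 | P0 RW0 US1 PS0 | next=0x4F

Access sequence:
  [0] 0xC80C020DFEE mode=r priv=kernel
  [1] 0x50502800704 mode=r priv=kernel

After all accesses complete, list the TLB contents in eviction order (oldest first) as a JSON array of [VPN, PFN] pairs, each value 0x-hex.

Per-access translation:
#0 VA=0xC80C020DFEE (r,kernel):
  L0: frame=0x3A idx=25 entry=0x3C007 [P=1 RW=1 US=1 PS=0]
  L1: frame=0x3C idx=3 entry=0x3E007 [P=1 RW=1 US=1 PS=0]
  L2: frame=0x3E idx=1 entry=0x41007 [P=1 RW=1 US=1 PS=0]
  L3: frame=0x41 idx=13 entry=0x44007 [P=1 RW=1 US=1 PS=0]
  → PA=0x44FEE  (4 entries read)
#1 VA=0x50502800704 (r,kernel):
  L0: frame=0x3A idx=10 entry=0x47007 [P=1 RW=1 US=1 PS=0]
  L1: frame=0x47 idx=20 entry=0x49007 [P=1 RW=1 US=1 PS=0]
  L2: frame=0x49 idx=20 entry=0x4F004 [P=0 RW=0 US=1 PS=0]
  ✗ PAGE_NOT_PRESENT  [3 reads]

TLB: [["0xC80C020D", "0x44"]]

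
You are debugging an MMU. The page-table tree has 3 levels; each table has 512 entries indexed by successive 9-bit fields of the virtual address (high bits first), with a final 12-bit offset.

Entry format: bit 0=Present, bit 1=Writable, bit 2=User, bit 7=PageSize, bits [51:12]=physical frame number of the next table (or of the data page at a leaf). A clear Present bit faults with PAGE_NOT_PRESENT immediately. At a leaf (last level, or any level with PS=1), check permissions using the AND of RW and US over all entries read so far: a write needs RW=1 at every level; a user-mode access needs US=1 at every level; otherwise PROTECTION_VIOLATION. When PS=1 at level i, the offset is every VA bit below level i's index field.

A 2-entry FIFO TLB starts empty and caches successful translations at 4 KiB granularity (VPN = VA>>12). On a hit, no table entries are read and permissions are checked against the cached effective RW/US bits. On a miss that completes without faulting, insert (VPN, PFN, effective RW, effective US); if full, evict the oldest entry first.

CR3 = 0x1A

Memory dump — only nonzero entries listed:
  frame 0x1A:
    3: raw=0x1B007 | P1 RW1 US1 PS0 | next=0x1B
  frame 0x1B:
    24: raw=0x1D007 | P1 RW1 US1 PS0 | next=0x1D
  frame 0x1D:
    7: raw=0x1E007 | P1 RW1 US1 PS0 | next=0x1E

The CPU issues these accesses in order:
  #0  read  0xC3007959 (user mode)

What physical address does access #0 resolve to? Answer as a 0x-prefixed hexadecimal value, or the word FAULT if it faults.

Trace:
#0 VA=0xC3007959 (r,user):
  L0 @0x1A[3] → 0x1B007  P=1,RW=1,US=1,PS=0
  L1 @0x1B[24] → 0x1D007  P=1,RW=1,US=1,PS=0
  L2 @0x1D[7] → 0x1E007  P=1,RW=1,US=1,PS=0
  → PA=0x1E959  (3 entries read)

Access #0 PA: 0x1E959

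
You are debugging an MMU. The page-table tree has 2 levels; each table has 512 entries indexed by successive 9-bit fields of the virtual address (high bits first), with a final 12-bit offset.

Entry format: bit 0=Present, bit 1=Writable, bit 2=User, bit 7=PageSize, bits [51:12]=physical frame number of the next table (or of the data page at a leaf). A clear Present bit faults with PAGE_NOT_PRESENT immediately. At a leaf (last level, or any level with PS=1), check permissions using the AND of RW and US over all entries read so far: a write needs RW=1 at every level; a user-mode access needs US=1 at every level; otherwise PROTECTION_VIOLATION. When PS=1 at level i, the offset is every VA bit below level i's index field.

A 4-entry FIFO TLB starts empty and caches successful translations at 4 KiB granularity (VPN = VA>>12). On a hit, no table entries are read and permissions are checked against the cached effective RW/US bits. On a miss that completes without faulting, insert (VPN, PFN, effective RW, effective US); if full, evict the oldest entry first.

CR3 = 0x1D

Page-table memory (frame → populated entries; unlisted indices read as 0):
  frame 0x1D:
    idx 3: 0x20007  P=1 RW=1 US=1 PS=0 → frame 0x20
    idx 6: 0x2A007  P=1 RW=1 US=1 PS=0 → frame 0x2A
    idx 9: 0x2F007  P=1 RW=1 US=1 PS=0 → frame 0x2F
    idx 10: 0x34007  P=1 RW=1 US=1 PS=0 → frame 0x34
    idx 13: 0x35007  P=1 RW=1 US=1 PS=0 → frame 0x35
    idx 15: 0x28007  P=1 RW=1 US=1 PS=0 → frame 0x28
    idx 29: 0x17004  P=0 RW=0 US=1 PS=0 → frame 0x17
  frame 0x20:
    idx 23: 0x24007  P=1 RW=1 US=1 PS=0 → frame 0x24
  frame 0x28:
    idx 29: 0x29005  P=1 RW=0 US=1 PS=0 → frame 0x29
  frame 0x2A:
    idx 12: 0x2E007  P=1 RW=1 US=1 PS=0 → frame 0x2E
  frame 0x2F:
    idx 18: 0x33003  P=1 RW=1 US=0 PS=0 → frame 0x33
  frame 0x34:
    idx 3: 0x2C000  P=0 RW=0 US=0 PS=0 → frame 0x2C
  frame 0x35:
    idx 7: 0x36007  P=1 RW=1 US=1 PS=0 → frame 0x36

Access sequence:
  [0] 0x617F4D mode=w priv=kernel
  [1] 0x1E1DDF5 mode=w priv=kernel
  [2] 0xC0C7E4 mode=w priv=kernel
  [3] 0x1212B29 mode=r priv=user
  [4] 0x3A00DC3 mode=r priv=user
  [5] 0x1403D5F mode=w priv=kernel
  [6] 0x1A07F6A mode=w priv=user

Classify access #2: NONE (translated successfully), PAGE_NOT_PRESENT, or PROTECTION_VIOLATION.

Per-access translation:
#0 VA=0x617F4D (w,kernel):
  L0: frame=0x1D idx=3 entry=0x20007 [P=1 RW=1 US=1 PS=0]
  L1: frame=0x20 idx=23 entry=0x24007 [P=1 RW=1 US=1 PS=0]
  → PA=0x24F4D  (2 entries read)
#1 VA=0x1E1DDF5 (w,kernel):
  L0: frame=0x1D idx=15 entry=0x28007 [P=1 RW=1 US=1 PS=0]
  L1: frame=0x28 idx=29 entry=0x29005 [P=1 RW=0 US=1 PS=0]
  ✗ PROTECTION_VIOLATION  [2 reads]
#2 VA=0xC0C7E4 (w,kernel):
  L0: frame=0x1D idx=6 entry=0x2A007 [P=1 RW=1 US=1 PS=0]
  L1: frame=0x2A idx=12 entry=0x2E007 [P=1 RW=1 US=1 PS=0]
  → PA=0x2E7E4  (2 entries read)
#3 VA=0x1212B29 (r,user):
  L0: frame=0x1D idx=9 entry=0x2F007 [P=1 RW=1 US=1 PS=0]
  L1: frame=0x2F idx=18 entry=0x33003 [P=1 RW=1 US=0 PS=0]
  ✗ PROTECTION_VIOLATION  [2 reads]
#4 VA=0x3A00DC3 (r,user):
  L0: frame=0x1D idx=29 entry=0x17004 [P=0 RW=0 US=1 PS=0]
  ✗ PAGE_NOT_PRESENT  [1 reads]
#5 VA=0x1403D5F (w,kernel):
  L0: frame=0x1D idx=10 entry=0x34007 [P=1 RW=1 US=1 PS=0]
  L1: frame=0x34 idx=3 entry=0x2C000 [P=0 RW=0 US=0 PS=0]
  ✗ PAGE_NOT_PRESENT  [2 reads]
#6 VA=0x1A07F6A (w,user):
  L0: frame=0x1D idx=13 entry=0x35007 [P=1 RW=1 US=1 PS=0]
  L1: frame=0x35 idx=7 entry=0x36007 [P=1 RW=1 US=1 PS=0]
  → PA=0x36F6A  (2 entries read)

Access #2 fault: NONE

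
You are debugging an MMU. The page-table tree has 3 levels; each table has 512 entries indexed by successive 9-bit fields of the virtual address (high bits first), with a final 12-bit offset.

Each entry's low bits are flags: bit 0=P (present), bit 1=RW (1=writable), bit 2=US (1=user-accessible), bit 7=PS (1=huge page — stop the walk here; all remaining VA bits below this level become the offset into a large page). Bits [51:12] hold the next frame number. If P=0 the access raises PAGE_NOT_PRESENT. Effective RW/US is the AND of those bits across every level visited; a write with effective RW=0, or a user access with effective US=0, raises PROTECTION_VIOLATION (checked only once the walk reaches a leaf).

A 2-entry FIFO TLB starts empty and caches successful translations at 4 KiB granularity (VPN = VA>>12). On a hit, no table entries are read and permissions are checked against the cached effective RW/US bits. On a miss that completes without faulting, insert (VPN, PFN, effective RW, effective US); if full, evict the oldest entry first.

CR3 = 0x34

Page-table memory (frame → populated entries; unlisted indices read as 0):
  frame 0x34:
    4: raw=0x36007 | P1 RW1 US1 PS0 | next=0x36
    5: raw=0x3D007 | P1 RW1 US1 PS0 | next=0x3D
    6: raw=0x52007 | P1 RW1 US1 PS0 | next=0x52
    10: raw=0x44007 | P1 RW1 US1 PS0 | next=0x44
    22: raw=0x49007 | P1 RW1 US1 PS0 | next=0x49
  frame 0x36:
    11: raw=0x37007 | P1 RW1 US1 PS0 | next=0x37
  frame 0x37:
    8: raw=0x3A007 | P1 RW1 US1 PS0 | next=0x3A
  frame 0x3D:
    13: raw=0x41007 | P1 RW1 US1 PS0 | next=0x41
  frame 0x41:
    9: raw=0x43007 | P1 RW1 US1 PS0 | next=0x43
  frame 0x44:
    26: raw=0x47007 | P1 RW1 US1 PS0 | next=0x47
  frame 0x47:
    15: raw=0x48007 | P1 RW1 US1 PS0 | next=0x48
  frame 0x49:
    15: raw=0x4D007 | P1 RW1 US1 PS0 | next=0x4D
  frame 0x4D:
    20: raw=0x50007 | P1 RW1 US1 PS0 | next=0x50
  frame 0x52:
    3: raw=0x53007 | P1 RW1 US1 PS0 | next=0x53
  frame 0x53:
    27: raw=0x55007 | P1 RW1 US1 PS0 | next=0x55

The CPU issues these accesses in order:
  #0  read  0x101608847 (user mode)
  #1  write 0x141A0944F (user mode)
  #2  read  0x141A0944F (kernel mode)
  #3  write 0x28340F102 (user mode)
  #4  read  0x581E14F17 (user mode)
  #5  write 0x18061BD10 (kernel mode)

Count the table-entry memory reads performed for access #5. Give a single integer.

Per-access translation:
#0 VA=0x101608847 (r,user):
  lvl0: tbl 0x34, slot 4 ⇒ 0x36007 (P1/RW1/US1/PS0)
  lvl1: tbl 0x36, slot 11 ⇒ 0x37007 (P1/RW1/US1/PS0)
  lvl2: tbl 0x37, slot 8 ⇒ 0x3A007 (P1/RW1/US1/PS0)
  → PA=0x3A847  (3 entries read)
#1 VA=0x141A0944F (w,user):
  lvl0: tbl 0x34, slot 5 ⇒ 0x3D007 (P1/RW1/US1/PS0)
  lvl1: tbl 0x3D, slot 13 ⇒ 0x41007 (P1/RW1/US1/PS0)
  lvl2: tbl 0x41, slot 9 ⇒ 0x43007 (P1/RW1/US1/PS0)
  → PA=0x4344F  (3 entries read)
#2 VA=0x141A0944F (r,kernel):
  TLB hit vpn=0x141A09 → PA=0x4344F
#3 VA=0x28340F102 (w,user):
  lvl0: tbl 0x34, slot 10 ⇒ 0x44007 (P1/RW1/US1/PS0)
  lvl1: tbl 0x44, slot 26 ⇒ 0x47007 (P1/RW1/US1/PS0)
  lvl2: tbl 0x47, slot 15 ⇒ 0x48007 (P1/RW1/US1/PS0)
  → PA=0x48102  (3 entries read)
#4 VA=0x581E14F17 (r,user):
  lvl0: tbl 0x34, slot 22 ⇒ 0x49007 (P1/RW1/US1/PS0)
  lvl1: tbl 0x49, slot 15 ⇒ 0x4D007 (P1/RW1/US1/PS0)
  lvl2: tbl 0x4D, slot 20 ⇒ 0x50007 (P1/RW1/US1/PS0)
  → PA=0x50F17  (3 entries read)
#5 VA=0x18061BD10 (w,kernel):
  lvl0: tbl 0x34, slot 6 ⇒ 0x52007 (P1/RW1/US1/PS0)
  lvl1: tbl 0x52, slot 3 ⇒ 0x53007 (P1/RW1/US1/PS0)
  lvl2: tbl 0x53, slot 27 ⇒ 0x55007 (P1/RW1/US1/PS0)
  → PA=0x55D10  (3 entries read)

Entries read for #5: 3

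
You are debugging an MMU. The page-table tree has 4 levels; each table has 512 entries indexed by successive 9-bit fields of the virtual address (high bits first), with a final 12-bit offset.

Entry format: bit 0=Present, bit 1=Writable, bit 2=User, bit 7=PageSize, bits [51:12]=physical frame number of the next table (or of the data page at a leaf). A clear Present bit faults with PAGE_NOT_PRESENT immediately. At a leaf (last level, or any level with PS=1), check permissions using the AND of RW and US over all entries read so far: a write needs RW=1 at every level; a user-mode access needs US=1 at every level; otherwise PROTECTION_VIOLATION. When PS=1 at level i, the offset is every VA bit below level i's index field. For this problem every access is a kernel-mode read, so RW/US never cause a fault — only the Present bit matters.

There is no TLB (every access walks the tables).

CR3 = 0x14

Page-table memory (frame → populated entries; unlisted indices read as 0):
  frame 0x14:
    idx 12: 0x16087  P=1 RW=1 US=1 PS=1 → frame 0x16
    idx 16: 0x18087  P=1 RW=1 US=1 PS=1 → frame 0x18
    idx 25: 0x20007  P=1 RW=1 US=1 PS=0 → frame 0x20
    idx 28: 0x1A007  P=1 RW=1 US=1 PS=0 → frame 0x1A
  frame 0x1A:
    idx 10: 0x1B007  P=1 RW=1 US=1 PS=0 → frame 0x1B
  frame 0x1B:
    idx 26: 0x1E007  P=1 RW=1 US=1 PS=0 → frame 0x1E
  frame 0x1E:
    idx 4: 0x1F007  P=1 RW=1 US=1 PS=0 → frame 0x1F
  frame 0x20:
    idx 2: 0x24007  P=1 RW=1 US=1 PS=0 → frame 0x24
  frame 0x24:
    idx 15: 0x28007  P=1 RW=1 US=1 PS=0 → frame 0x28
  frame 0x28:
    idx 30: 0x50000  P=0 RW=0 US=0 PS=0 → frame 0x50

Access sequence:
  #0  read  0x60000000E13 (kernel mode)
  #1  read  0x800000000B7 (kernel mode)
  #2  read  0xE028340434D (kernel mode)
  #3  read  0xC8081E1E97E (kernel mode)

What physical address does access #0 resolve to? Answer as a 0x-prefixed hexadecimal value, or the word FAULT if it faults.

Per-access translation:
#0 VA=0x60000000E13 (r,kernel):
  [0] read 0x14 idx=12: raw=0x16087 flags P=1 W=1 U=1 S=1
  ⇒ phys 0x16E13 (huge @L0)  [1 reads]
#1 VA=0x800000000B7 (r,kernel):
  [0] read 0x14 idx=16: raw=0x18087 flags P=1 W=1 U=1 S=1
  ⇒ phys 0x180B7 (huge @L0)  [1 reads]
#2 VA=0xE028340434D (r,kernel):
  [0] read 0x14 idx=28: raw=0x1A007 flags P=1 W=1 U=1 S=0
  [1] read 0x1A idx=10: raw=0x1B007 flags P=1 W=1 U=1 S=0
  [2] read 0x1B idx=26: raw=0x1E007 flags P=1 W=1 U=1 S=0
  [3] read 0x1E idx=4: raw=0x1F007 flags P=1 W=1 U=1 S=0
  ⇒ phys 0x1F34D  [4 reads]
#3 VA=0xC8081E1E97E (r,kernel):
  [0] read 0x14 idx=25: raw=0x20007 flags P=1 W=1 U=1 S=0
  [1] read 0x20 idx=2: raw=0x24007 flags P=1 W=1 U=1 S=0
  [2] read 0x24 idx=15: raw=0x28007 flags P=1 W=1 U=1 S=0
  [3] read 0x28 idx=30: raw=0x50000 flags P=0 W=0 U=0 S=0
  → PAGE_NOT_PRESENT  (4 entries read)

Access #0 PA: 0x16E13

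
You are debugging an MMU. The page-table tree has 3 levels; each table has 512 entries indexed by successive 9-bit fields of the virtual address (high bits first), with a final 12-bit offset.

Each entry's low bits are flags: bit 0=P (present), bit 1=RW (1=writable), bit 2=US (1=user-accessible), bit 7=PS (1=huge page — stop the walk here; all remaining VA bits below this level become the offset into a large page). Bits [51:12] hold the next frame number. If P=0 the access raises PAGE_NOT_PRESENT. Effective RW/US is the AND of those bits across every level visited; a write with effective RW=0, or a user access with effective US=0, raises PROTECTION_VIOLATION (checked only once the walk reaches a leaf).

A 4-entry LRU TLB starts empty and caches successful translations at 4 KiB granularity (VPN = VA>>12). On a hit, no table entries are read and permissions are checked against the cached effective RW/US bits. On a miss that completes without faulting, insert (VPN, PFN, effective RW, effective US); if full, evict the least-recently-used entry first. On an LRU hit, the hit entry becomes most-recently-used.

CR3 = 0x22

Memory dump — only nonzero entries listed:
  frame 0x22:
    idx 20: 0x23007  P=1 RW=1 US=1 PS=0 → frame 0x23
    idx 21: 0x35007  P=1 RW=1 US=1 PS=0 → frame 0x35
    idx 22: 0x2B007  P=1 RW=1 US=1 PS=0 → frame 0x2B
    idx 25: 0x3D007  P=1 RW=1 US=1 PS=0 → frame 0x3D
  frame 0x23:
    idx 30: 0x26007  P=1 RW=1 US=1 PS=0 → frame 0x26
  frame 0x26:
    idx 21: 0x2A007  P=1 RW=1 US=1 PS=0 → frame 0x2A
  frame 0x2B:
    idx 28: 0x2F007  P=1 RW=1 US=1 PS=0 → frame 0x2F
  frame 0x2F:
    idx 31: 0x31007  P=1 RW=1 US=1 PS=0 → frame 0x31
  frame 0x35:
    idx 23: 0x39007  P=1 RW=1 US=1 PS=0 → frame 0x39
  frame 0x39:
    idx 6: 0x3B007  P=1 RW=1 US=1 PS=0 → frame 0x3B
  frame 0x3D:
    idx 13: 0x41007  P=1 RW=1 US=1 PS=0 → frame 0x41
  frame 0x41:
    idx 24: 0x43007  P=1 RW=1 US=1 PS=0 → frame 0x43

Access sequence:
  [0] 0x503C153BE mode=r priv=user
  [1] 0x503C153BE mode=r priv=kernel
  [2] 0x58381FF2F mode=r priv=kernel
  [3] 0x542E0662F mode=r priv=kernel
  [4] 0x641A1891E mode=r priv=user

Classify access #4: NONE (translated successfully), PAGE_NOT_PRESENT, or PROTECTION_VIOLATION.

Trace:
#0 VA=0x503C153BE (r,user):
  [0] read 0x22 idx=20: raw=0x23007 flags P=1 W=1 U=1 S=0
  [1] read 0x23 idx=30: raw=0x26007 flags P=1 W=1 U=1 S=0
  [2] read 0x26 idx=21: raw=0x2A007 flags P=1 W=1 U=1 S=0
  ⇒ phys 0x2A3BE  [3 reads]
#1 VA=0x503C153BE (r,kernel):
  TLB hit vpn=0x503C15 → PA=0x2A3BE
#2 VA=0x58381FF2F (r,kernel):
  [0] read 0x22 idx=22: raw=0x2B007 flags P=1 W=1 U=1 S=0
  [1] read 0x2B idx=28: raw=0x2F007 flags P=1 W=1 U=1 S=0
  [2] read 0x2F idx=31: raw=0x31007 flags P=1 W=1 U=1 S=0
  ⇒ phys 0x31F2F  [3 reads]
#3 VA=0x542E0662F (r,kernel):
  [0] read 0x22 idx=21: raw=0x35007 flags P=1 W=1 U=1 S=0
  [1] read 0x35 idx=23: raw=0x39007 flags P=1 W=1 U=1 S=0
  [2] read 0x39 idx=6: raw=0x3B007 flags P=1 W=1 U=1 S=0
  ⇒ phys 0x3B62F  [3 reads]
#4 VA=0x641A1891E (r,user):
  [0] read 0x22 idx=25: raw=0x3D007 flags P=1 W=1 U=1 S=0
  [1] read 0x3D idx=13: raw=0x41007 flags P=1 W=1 U=1 S=0
  [2] read 0x41 idx=24: raw=0x43007 flags P=1 W=1 U=1 S=0
  ⇒ phys 0x4391E  [3 reads]

Access #4 fault: NONE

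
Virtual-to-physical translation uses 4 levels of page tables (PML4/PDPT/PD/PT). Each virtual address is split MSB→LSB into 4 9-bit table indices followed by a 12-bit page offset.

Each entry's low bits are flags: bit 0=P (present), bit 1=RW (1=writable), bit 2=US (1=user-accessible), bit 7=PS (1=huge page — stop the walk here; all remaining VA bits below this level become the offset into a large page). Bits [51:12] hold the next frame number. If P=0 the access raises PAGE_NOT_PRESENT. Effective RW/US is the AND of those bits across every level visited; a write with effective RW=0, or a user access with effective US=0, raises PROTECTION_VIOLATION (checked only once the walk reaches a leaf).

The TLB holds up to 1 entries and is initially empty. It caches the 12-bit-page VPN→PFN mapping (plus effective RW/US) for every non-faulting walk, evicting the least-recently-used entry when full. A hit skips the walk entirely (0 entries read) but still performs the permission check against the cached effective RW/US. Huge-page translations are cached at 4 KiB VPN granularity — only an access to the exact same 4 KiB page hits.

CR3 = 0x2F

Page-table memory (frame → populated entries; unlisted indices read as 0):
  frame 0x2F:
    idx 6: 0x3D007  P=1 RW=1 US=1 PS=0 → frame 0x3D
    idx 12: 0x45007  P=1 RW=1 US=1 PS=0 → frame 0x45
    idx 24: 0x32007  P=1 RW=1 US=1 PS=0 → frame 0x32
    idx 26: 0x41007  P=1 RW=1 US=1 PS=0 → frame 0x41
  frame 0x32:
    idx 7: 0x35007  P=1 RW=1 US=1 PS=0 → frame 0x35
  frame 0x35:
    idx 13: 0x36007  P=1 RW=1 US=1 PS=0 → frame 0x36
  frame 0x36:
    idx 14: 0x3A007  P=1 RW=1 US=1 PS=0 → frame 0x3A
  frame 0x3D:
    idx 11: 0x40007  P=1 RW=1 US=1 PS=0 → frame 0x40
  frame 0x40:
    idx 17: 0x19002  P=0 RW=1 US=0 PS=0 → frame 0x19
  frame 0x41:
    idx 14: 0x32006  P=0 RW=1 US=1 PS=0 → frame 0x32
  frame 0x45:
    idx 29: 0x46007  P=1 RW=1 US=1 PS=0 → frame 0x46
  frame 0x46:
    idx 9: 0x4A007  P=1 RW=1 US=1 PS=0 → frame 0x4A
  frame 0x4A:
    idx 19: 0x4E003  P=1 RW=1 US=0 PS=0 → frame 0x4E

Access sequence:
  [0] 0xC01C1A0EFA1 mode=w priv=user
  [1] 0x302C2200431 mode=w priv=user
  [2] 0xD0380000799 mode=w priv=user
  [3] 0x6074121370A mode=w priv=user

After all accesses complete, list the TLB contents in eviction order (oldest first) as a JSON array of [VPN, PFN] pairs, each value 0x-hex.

Trace:
#0 VA=0xC01C1A0EFA1 (w,user):
  lvl0: tbl 0x2F, slot 24 ⇒ 0x32007 (P1/RW1/US1/PS0)
  lvl1: tbl 0x32, slot 7 ⇒ 0x35007 (P1/RW1/US1/PS0)
  lvl2: tbl 0x35, slot 13 ⇒ 0x36007 (P1/RW1/US1/PS0)
  lvl3: tbl 0x36, slot 14 ⇒ 0x3A007 (P1/RW1/US1/PS0)
  ⇒ phys 0x3AFA1  [4 reads]
#1 VA=0x302C2200431 (w,user):
  lvl0: tbl 0x2F, slot 6 ⇒ 0x3D007 (P1/RW1/US1/PS0)
  lvl1: tbl 0x3D, slot 11 ⇒ 0x40007 (P1/RW1/US1/PS0)
  lvl2: tbl 0x40, slot 17 ⇒ 0x19002 (P0/RW1/US0/PS0)
  ✗ PAGE_NOT_PRESENT  [3 reads]
#2 VA=0xD0380000799 (w,user):
  lvl0: tbl 0x2F, slot 26 ⇒ 0x41007 (P1/RW1/US1/PS0)
  lvl1: tbl 0x41, slot 14 ⇒ 0x32006 (P0/RW1/US1/PS0)
  ✗ PAGE_NOT_PRESENT  [2 reads]
#3 VA=0x6074121370A (w,user):
  lvl0: tbl 0x2F, slot 12 ⇒ 0x45007 (P1/RW1/US1/PS0)
  lvl1: tbl 0x45, slot 29 ⇒ 0x46007 (P1/RW1/US1/PS0)
  lvl2: tbl 0x46, slot 9 ⇒ 0x4A007 (P1/RW1/US1/PS0)
  lvl3: tbl 0x4A, slot 19 ⇒ 0x4E003 (P1/RW1/US0/PS0)
  ✗ PROTECTION_VIOLATION  [4 reads]

TLB: [["0xC01C1A0E", "0x3A"]]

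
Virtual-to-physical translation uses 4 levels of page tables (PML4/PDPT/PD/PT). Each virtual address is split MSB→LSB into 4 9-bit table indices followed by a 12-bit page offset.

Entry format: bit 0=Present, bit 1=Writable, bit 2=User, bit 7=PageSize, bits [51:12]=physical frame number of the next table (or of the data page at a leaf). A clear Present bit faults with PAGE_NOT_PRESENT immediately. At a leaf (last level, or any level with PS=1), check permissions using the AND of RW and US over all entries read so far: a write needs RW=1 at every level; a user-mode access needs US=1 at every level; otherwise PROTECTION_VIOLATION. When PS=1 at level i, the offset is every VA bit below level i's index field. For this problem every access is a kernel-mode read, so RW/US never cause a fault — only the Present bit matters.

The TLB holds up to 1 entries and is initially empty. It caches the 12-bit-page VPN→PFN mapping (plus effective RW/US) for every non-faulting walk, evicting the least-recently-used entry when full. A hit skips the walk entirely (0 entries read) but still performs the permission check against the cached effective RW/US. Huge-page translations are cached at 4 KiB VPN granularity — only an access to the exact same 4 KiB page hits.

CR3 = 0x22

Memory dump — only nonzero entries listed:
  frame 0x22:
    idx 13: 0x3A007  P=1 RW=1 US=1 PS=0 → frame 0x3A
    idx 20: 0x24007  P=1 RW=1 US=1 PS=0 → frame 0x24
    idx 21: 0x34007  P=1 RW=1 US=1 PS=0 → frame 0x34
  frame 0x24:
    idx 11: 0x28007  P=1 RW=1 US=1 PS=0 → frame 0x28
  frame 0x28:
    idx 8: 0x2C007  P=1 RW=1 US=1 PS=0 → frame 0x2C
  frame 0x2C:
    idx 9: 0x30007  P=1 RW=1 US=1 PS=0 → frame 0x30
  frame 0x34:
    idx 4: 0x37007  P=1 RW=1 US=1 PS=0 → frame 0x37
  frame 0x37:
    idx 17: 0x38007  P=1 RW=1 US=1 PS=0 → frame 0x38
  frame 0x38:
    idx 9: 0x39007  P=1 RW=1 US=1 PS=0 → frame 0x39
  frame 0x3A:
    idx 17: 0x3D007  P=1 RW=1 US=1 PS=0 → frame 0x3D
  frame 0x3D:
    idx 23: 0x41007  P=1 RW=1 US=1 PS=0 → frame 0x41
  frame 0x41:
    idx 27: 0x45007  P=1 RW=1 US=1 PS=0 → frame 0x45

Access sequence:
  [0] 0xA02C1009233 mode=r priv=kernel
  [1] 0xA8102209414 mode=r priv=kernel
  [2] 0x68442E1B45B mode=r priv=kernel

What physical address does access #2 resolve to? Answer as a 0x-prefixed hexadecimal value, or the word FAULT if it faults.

Trace:
#0 VA=0xA02C1009233 (r,kernel):
  lvl0: tbl 0x22, slot 20 ⇒ 0x24007 (P1/RW1/US1/PS0)
  lvl1: tbl 0x24, slot 11 ⇒ 0x28007 (P1/RW1/US1/PS0)
  lvl2: tbl 0x28, slot 8 ⇒ 0x2C007 (P1/RW1/US1/PS0)
  lvl3: tbl 0x2C, slot 9 ⇒ 0x30007 (P1/RW1/US1/PS0)
  ✓ 0x30233  — 4 lookups
#1 VA=0xA8102209414 (r,kernel):
  lvl0: tbl 0x22, slot 21 ⇒ 0x34007 (P1/RW1/US1/PS0)
  lvl1: tbl 0x34, slot 4 ⇒ 0x37007 (P1/RW1/US1/PS0)
  lvl2: tbl 0x37, slot 17 ⇒ 0x38007 (P1/RW1/US1/PS0)
  lvl3: tbl 0x38, slot 9 ⇒ 0x39007 (P1/RW1/US1/PS0)
  ✓ 0x39414  — 4 lookups
#2 VA=0x68442E1B45B (r,kernel):
  lvl0: tbl 0x22, slot 13 ⇒ 0x3A007 (P1/RW1/US1/PS0)
  lvl1: tbl 0x3A, slot 17 ⇒ 0x3D007 (P1/RW1/US1/PS0)
  lvl2: tbl 0x3D, slot 23 ⇒ 0x41007 (P1/RW1/US1/PS0)
  lvl3: tbl 0x41, slot 27 ⇒ 0x45007 (P1/RW1/US1/PS0)
  ✓ 0x4545B  — 4 lookups

Access #2 PA: 0x4545B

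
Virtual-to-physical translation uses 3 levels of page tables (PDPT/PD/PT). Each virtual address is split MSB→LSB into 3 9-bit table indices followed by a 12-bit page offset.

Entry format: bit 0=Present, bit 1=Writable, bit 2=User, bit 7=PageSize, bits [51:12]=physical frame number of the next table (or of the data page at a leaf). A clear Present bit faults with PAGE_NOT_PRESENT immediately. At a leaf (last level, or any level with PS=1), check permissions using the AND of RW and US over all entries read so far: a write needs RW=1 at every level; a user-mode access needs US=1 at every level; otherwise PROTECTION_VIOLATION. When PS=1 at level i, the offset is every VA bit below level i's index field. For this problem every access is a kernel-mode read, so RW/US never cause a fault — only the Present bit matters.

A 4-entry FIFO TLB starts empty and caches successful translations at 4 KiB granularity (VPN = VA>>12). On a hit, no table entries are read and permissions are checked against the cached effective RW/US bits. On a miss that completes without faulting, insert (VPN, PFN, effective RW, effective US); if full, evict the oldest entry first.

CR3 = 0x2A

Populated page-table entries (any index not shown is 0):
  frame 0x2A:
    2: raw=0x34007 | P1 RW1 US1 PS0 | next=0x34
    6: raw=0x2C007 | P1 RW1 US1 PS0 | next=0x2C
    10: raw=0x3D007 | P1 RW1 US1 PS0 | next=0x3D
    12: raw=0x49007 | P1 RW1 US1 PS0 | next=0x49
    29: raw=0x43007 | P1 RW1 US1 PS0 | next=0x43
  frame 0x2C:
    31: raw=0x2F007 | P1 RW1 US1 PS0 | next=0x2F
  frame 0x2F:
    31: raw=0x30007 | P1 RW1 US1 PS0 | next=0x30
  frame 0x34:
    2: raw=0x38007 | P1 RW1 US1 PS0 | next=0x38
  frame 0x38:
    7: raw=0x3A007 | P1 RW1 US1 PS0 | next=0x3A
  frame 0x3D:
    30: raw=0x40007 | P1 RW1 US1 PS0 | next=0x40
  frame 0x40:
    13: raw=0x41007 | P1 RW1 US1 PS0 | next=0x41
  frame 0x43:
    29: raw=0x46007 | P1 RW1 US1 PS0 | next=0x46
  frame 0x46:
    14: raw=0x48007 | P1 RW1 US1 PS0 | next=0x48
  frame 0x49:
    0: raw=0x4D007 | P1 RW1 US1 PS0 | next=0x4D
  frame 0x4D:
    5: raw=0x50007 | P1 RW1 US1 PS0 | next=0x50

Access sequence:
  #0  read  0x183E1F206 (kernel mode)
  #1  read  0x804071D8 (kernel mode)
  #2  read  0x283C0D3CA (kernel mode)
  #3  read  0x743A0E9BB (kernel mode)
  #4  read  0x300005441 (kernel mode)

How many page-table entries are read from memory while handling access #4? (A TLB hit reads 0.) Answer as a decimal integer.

Trace:
#0 VA=0x183E1F206 (r,kernel):
  [0] read 0x2A idx=6: raw=0x2C007 flags P=1 W=1 U=1 S=0
  [1] read 0x2C idx=31: raw=0x2F007 flags P=1 W=1 U=1 S=0
  [2] read 0x2F idx=31: raw=0x30007 flags P=1 W=1 U=1 S=0
  → PA=0x30206  (3 entries read)
#1 VA=0x804071D8 (r,kernel):
  [0] read 0x2A idx=2: raw=0x34007 flags P=1 W=1 U=1 S=0
  [1] read 0x34 idx=2: raw=0x38007 flags P=1 W=1 U=1 S=0
  [2] read 0x38 idx=7: raw=0x3A007 flags P=1 W=1 U=1 S=0
  → PA=0x3A1D8  (3 entries read)
#2 VA=0x283C0D3CA (r,kernel):
  [0] read 0x2A idx=10: raw=0x3D007 flags P=1 W=1 U=1 S=0
  [1] read 0x3D idx=30: raw=0x40007 flags P=1 W=1 U=1 S=0
  [2] read 0x40 idx=13: raw=0x41007 flags P=1 W=1 U=1 S=0
  → PA=0x413CA  (3 entries read)
#3 VA=0x743A0E9BB (r,kernel):
  [0] read 0x2A idx=29: raw=0x43007 flags P=1 W=1 U=1 S=0
  [1] read 0x43 idx=29: raw=0x46007 flags P=1 W=1 U=1 S=0
  [2] read 0x46 idx=14: raw=0x48007 flags P=1 W=1 U=1 S=0
  → PA=0x489BB  (3 entries read)
#4 VA=0x300005441 (r,kernel):
  [0] read 0x2A idx=12: raw=0x49007 flags P=1 W=1 U=1 S=0
  [1] read 0x49 idx=0: raw=0x4D007 flags P=1 W=1 U=1 S=0
  [2] read 0x4D idx=5: raw=0x50007 flags P=1 W=1 U=1 S=0
  → PA=0x50441  (3 entries read)

Entries read for #4: 3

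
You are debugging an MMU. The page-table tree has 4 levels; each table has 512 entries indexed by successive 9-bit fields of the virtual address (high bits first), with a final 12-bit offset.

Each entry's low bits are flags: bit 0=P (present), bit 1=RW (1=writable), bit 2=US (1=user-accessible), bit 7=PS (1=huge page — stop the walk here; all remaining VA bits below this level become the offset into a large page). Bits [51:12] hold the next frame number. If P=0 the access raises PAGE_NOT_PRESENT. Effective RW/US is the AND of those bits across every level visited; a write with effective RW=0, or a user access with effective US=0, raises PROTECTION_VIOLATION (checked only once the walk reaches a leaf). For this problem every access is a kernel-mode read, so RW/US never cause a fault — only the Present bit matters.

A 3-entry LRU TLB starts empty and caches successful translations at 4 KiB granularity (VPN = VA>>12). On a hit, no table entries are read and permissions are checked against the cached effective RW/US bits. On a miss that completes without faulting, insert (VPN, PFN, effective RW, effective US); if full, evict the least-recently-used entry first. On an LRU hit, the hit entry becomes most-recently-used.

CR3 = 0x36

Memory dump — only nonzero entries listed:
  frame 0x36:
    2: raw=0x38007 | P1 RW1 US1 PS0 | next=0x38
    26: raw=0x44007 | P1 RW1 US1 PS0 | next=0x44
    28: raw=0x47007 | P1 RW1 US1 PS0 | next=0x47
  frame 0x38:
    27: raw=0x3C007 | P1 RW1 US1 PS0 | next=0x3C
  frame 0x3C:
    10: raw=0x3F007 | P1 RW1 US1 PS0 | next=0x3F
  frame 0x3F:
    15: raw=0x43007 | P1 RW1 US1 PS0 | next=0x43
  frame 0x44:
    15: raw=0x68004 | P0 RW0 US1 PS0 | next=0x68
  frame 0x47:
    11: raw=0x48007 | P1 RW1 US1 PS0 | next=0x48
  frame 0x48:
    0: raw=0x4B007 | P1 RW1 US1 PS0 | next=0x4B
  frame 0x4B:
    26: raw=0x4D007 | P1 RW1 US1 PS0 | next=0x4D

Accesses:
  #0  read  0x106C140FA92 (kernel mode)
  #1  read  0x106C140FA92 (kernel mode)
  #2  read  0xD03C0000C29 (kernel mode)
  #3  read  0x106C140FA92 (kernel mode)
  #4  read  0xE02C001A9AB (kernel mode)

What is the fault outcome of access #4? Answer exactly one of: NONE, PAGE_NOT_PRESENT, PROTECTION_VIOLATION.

Per-access translation:
#0 VA=0x106C140FA92 (r,kernel):
  L0 @0x36[2] → 0x38007  P=1,RW=1,US=1,PS=0
  L1 @0x38[27] → 0x3C007  P=1,RW=1,US=1,PS=0
  L2 @0x3C[10] → 0x3F007  P=1,RW=1,US=1,PS=0
  L3 @0x3F[15] → 0x43007  P=1,RW=1,US=1,PS=0
  ✓ 0x43A92  — 4 lookups
#1 VA=0x106C140FA92 (r,kernel):
  TLB hit vpn=0x106C140F → PA=0x43A92
#2 VA=0xD03C0000C29 (r,kernel):
  L0 @0x36[26] → 0x44007  P=1,RW=1,US=1,PS=0
  L1 @0x44[15] → 0x68004  P=0,RW=0,US=1,PS=0
  ✗ PAGE_NOT_PRESENT  [2 reads]
#3 VA=0x106C140FA92 (r,kernel):
  TLB hit vpn=0x106C140F → PA=0x43A92
#4 VA=0xE02C001A9AB (r,kernel):
  L0 @0x36[28] → 0x47007  P=1,RW=1,US=1,PS=0
  L1 @0x47[11] → 0x48007  P=1,RW=1,US=1,PS=0
  L2 @0x48[0] → 0x4B007  P=1,RW=1,US=1,PS=0
  L3 @0x4B[26] → 0x4D007  P=1,RW=1,US=1,PS=0
  ✓ 0x4D9AB  — 4 lookups

Access #4 fault: NONE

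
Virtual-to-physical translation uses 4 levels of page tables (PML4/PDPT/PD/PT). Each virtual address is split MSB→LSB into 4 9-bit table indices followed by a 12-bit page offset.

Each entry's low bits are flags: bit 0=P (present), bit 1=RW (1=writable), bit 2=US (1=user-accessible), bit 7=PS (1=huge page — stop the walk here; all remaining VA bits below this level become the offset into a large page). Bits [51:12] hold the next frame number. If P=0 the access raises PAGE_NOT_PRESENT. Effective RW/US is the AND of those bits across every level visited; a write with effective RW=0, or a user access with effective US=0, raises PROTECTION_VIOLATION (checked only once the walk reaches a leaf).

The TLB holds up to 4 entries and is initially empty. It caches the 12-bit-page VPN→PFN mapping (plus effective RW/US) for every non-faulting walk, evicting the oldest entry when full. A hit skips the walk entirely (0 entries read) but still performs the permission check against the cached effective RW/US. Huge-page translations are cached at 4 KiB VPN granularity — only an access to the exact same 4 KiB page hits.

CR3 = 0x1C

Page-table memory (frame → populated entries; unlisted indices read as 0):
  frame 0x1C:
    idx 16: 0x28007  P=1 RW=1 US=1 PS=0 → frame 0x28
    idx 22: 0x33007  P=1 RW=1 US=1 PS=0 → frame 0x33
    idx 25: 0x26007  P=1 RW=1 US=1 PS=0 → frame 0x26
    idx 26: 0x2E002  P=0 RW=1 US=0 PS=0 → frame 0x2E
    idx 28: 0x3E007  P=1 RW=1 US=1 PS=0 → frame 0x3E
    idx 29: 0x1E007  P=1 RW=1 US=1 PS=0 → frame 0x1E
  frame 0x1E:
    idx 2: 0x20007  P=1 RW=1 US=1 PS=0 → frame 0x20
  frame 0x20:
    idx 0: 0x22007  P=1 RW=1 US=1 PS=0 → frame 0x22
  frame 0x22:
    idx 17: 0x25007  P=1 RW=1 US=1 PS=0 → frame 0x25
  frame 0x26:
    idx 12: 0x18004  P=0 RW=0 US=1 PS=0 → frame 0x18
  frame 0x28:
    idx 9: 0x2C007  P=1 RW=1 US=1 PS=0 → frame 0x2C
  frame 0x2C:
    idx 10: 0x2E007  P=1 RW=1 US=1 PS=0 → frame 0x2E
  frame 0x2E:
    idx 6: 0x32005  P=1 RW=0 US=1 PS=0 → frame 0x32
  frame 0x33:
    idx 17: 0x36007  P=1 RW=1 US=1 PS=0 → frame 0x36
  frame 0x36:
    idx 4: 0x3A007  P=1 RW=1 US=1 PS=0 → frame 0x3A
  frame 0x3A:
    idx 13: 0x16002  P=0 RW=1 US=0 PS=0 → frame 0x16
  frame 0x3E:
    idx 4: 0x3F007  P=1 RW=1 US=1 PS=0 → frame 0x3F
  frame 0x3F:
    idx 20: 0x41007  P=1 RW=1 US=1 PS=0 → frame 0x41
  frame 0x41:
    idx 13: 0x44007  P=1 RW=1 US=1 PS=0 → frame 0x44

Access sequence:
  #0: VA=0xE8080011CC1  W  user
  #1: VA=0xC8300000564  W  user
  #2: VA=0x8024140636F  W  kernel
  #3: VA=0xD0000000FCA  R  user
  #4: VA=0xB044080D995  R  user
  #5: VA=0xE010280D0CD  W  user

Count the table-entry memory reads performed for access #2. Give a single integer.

Walk each access:
#0 VA=0xE8080011CC1 (w,user):
  lvl0: tbl 0x1C, slot 29 ⇒ 0x1E007 (P1/RW1/US1/PS0)
  lvl1: tbl 0x1E, slot 2 ⇒ 0x20007 (P1/RW1/US1/PS0)
  lvl2: tbl 0x20, slot 0 ⇒ 0x22007 (P1/RW1/US1/PS0)
  lvl3: tbl 0x22, slot 17 ⇒ 0x25007 (P1/RW1/US1/PS0)
  ✓ 0x25CC1  — 4 lookups
#1 VA=0xC8300000564 (w,user):
  lvl0: tbl 0x1C, slot 25 ⇒ 0x26007 (P1/RW1/US1/PS0)
  lvl1: tbl 0x26, slot 12 ⇒ 0x18004 (P0/RW0/US1/PS0)
  → PAGE_NOT_PRESENT  (2 entries read)
#2 VA=0x8024140636F (w,kernel):
  lvl0: tbl 0x1C, slot 16 ⇒ 0x28007 (P1/RW1/US1/PS0)
  lvl1: tbl 0x28, slot 9 ⇒ 0x2C007 (P1/RW1/US1/PS0)
  lvl2: tbl 0x2C, slot 10 ⇒ 0x2E007 (P1/RW1/US1/PS0)
  lvl3: tbl 0x2E, slot 6 ⇒ 0x32005 (P1/RW0/US1/PS0)
  → PROTECTION_VIOLATION  (4 entries read)
#3 VA=0xD0000000FCA (r,user):
  lvl0: tbl 0x1C, slot 26 ⇒ 0x2E002 (P0/RW1/US0/PS0)
  → PAGE_NOT_PRESENT  (1 entries read)
#4 VA=0xB044080D995 (r,user):
  lvl0: tbl 0x1C, slot 22 ⇒ 0x33007 (P1/RW1/US1/PS0)
  lvl1: tbl 0x33, slot 17 ⇒ 0x36007 (P1/RW1/US1/PS0)
  lvl2: tbl 0x36, slot 4 ⇒ 0x3A007 (P1/RW1/US1/PS0)
  lvl3: tbl 0x3A, slot 13 ⇒ 0x16002 (P0/RW1/US0/PS0)
  → PAGE_NOT_PRESENT  (4 entries read)
#5 VA=0xE010280D0CD (w,user):
  lvl0: tbl 0x1C, slot 28 ⇒ 0x3E007 (P1/RW1/US1/PS0)
  lvl1: tbl 0x3E, slot 4 ⇒ 0x3F007 (P1/RW1/US1/PS0)
  lvl2: tbl 0x3F, slot 20 ⇒ 0x41007 (P1/RW1/US1/PS0)
  lvl3: tbl 0x41, slot 13 ⇒ 0x44007 (P1/RW1/US1/PS0)
  ✓ 0x440CD  — 4 lookups

Entries read for #2: 4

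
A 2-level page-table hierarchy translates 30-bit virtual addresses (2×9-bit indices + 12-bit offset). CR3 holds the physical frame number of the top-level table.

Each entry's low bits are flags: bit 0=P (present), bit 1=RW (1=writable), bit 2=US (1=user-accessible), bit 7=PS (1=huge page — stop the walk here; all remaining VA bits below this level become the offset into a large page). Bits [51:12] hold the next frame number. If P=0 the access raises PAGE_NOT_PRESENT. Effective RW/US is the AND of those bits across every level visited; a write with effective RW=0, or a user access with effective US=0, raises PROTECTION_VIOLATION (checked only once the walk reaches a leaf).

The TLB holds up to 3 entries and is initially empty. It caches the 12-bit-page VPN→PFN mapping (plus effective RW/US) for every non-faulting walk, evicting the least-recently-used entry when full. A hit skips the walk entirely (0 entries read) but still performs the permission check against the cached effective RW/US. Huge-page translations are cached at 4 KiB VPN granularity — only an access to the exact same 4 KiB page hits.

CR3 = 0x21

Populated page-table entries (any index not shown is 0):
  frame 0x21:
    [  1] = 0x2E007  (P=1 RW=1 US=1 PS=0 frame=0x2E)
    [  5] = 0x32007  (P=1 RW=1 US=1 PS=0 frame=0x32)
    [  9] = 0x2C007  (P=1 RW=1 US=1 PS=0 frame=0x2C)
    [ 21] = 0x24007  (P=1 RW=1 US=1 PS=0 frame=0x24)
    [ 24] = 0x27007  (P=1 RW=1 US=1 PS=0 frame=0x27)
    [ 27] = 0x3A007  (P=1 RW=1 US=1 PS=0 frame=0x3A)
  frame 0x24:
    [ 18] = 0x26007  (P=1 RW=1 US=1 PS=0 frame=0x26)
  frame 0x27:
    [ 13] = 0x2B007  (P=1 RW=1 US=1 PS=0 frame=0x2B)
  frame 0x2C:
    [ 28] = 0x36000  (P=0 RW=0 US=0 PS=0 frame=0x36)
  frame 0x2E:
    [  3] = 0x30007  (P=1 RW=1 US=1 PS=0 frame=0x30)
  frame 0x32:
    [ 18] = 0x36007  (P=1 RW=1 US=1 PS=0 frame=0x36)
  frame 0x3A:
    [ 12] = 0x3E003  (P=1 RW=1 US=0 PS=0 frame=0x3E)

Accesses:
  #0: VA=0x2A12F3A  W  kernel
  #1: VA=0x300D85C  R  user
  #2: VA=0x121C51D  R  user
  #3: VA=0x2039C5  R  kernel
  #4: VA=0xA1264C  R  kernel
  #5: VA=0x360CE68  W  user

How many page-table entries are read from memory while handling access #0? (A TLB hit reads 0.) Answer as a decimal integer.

Trace:
#0 VA=0x2A12F3A (w,kernel):
  L0 @0x21[21] → 0x24007  P=1,RW=1,US=1,PS=0
  L1 @0x24[18] → 0x26007  P=1,RW=1,US=1,PS=0
  → PA=0x26F3A  (2 entries read)
#1 VA=0x300D85C (r,user):
  L0 @0x21[24] → 0x27007  P=1,RW=1,US=1,PS=0
  L1 @0x27[13] → 0x2B007  P=1,RW=1,US=1,PS=0
  → PA=0x2B85C  (2 entries read)
#2 VA=0x121C51D (r,user):
  L0 @0x21[9] → 0x2C007  P=1,RW=1,US=1,PS=0
  L1 @0x2C[28] → 0x36000  P=0,RW=0,US=0,PS=0
  ✗ PAGE_NOT_PRESENT  [2 reads]
#3 VA=0x2039C5 (r,kernel):
  L0 @0x21[1] → 0x2E007  P=1,RW=1,US=1,PS=0
  L1 @0x2E[3] → 0x30007  P=1,RW=1,US=1,PS=0
  → PA=0x309C5  (2 entries read)
#4 VA=0xA1264C (r,kernel):
  L0 @0x21[5] → 0x32007  P=1,RW=1,US=1,PS=0
  L1 @0x32[18] → 0x36007  P=1,RW=1,US=1,PS=0
  → PA=0x3664C  (2 entries read)
#5 VA=0x360CE68 (w,user):
  L0 @0x21[27] → 0x3A007  P=1,RW=1,US=1,PS=0
  L1 @0x3A[12] → 0x3E003  P=1,RW=1,US=0,PS=0
  ✗ PROTECTION_VIOLATION  [2 reads]

Entries read for #0: 2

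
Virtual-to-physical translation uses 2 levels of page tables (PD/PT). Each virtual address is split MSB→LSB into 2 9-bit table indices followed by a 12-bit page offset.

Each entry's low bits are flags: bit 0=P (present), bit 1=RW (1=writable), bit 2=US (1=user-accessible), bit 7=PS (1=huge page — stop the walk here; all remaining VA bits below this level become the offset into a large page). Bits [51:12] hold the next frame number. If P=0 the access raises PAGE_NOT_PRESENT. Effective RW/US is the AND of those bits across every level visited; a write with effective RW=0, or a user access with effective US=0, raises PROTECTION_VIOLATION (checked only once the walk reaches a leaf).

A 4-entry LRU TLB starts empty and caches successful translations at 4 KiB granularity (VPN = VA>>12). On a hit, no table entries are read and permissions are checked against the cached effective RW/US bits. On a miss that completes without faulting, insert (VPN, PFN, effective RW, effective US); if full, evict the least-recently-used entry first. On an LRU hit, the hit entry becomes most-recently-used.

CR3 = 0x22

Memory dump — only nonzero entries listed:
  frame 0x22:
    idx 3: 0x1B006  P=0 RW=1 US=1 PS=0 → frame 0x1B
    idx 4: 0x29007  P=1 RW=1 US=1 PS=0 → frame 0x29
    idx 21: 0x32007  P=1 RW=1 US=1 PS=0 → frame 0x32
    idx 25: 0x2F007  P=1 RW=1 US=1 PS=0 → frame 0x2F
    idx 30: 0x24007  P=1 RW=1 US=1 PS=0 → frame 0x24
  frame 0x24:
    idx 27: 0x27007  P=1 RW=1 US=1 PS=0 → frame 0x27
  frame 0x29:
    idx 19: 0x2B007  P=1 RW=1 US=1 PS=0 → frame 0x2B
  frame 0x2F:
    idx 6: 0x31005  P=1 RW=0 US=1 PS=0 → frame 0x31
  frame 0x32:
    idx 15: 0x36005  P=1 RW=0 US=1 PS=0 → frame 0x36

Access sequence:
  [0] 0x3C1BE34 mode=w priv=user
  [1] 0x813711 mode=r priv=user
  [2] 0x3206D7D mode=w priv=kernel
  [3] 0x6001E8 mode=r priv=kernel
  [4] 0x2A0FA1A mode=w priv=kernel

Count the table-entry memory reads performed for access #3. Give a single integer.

Per-access translation:
#0 VA=0x3C1BE34 (w,user):
  lvl0: tbl 0x22, slot 30 ⇒ 0x24007 (P1/RW1/US1/PS0)
  lvl1: tbl 0x24, slot 27 ⇒ 0x27007 (P1/RW1/US1/PS0)
  → PA=0x27E34  (2 entries read)
#1 VA=0x813711 (r,user):
  lvl0: tbl 0x22, slot 4 ⇒ 0x29007 (P1/RW1/US1/PS0)
  lvl1: tbl 0x29, slot 19 ⇒ 0x2B007 (P1/RW1/US1/PS0)
  → PA=0x2B711  (2 entries read)
#2 VA=0x3206D7D (w,kernel):
  lvl0: tbl 0x22, slot 25 ⇒ 0x2F007 (P1/RW1/US1/PS0)
  lvl1: tbl 0x2F, slot 6 ⇒ 0x31005 (P1/RW0/US1/PS0)
  ✗ PROTECTION_VIOLATION  [2 reads]
#3 VA=0x6001E8 (r,kernel):
  lvl0: tbl 0x22, slot 3 ⇒ 0x1B006 (P0/RW1/US1/PS0)
  ✗ PAGE_NOT_PRESENT  [1 reads]
#4 VA=0x2A0FA1A (w,kernel):
  lvl0: tbl 0x22, slot 21 ⇒ 0x32007 (P1/RW1/US1/PS0)
  lvl1: tbl 0x32, slot 15 ⇒ 0x36005 (P1/RW0/US1/PS0)
  ✗ PROTECTION_VIOLATION  [2 reads]

Entries read for #3: 1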